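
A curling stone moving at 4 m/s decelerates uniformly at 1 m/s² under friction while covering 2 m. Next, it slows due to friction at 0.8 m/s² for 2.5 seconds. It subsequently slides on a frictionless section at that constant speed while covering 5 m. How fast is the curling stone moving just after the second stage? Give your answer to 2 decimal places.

Phase 1 (decelerating): v₀ = 4.00 m/s, a = -1 m/s².
v² = v₀² + 2aΔx = 4.00² + 2·-1·2 = 12.0 → v = 3.46 m/s
t = (v − v₀)/a = (3.46 − 4.00)/-1 = 0.536 s

Phase 2 (decelerating): v₀ = 3.46 m/s, a = -0.8 m/s².
v = v₀ + at = 3.46 + (-0.8)(2.5) = 1.46 m/s
Δx = v₀t + ½at² = 3.46·2.5 + 0.5·-0.8·2.5² = 6.16 m
Speed at end of phase 2 = 1.46 m/s

1.46 m/s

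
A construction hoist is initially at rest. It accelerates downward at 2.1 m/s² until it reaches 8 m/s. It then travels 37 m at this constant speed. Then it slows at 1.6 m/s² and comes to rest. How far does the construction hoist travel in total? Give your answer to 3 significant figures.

72.2 m

Phase 1 (accelerating): v₀ = 0 m/s, a = 2.1 m/s².
v = v₀ + at → t = (8 − 0) / 2.1 = 3.81 s
v² = v₀² + 2aΔx → Δx = (8² − 0²)/(2·2.1) = 15.2 m

Phase 2 (constant speed): v₀ = 8.00 m/s, a = 0 m/s².
Constant speed: t = d/v = 37/8.00 = 4.62 s

Phase 3 (decelerating): v₀ = 8.00 m/s, a = -1.6 m/s².
v = v₀ + at → t = (0 − 8.00) / -1.6 = 5.00 s
v² = v₀² + 2aΔx → Δx = (0² − 8.00²)/(2·-1.6) = 20.0 m
Total distance = 15.2 + 37.0 + 20.0 = 72.2 m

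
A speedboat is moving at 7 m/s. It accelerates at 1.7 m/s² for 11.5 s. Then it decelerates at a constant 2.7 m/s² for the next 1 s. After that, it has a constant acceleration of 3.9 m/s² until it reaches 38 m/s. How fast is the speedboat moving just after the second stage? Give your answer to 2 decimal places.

23.85 m/s

Phase 1 (accelerating): v₀ = 7.00 m/s, a = 1.7 m/s².
v = v₀ + at = 7.00 + (1.7)(11.5) = 26.6 m/s
Δx = v₀t + ½at² = 7.00·11.5 + 0.5·1.7·11.5² = 193 m

Phase 2 (decelerating): v₀ = 26.6 m/s, a = -2.7 m/s².
v = v₀ + at = 26.6 + (-2.7)(1) = 23.9 m/s
Δx = v₀t + ½at² = 26.6·1 + 0.5·-2.7·1² = 25.2 m
Speed at end of phase 2 = 23.9 m/s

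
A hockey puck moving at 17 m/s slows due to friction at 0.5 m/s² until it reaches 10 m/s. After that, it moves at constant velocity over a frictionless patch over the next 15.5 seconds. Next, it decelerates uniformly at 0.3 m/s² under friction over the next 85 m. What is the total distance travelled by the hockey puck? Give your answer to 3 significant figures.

Phase 1 (decelerating): v₀ = 17.0 m/s, a = -0.5 m/s².
v = v₀ + at → t = (10 − 17.0) / -0.5 = 14.0 s
v² = v₀² + 2aΔx → Δx = (10² − 17.0²)/(2·-0.5) = 189 m

Phase 2 (constant speed): v₀ = 10.0 m/s, a = 0 m/s².
v = v₀ + at = 10.0 + (0)(15.5) = 10.0 m/s
Δx = v₀t + ½at² = 10.0·15.5 + 0.5·0·15.5² = 155 m

Phase 3 (decelerating): v₀ = 10.0 m/s, a = -0.3 m/s².
v² = v₀² + 2aΔx = 10.0² + 2·-0.3·85 = 49.0 → v = 7.00 m/s
t = (v − v₀)/a = (7.00 − 10.0)/-0.3 = 10.0 s
Total distance = 189 + 155 + 85.0 = 429 m

429 m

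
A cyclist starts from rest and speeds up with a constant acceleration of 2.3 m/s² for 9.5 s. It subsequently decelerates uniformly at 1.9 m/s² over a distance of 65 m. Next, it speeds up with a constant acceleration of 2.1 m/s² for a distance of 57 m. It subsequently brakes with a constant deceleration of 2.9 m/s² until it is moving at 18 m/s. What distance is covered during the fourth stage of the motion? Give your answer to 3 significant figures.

25.1 m

Phase 1 (accelerating): v₀ = 0 m/s, a = 2.3 m/s².
v = v₀ + at = 0 + (2.3)(9.5) = 21.8 m/s
Δx = v₀t + ½at² = 0·9.5 + 0.5·2.3·9.5² = 104 m

Phase 2 (decelerating): v₀ = 21.8 m/s, a = -1.9 m/s².
v² = v₀² + 2aΔx = 21.8² + 2·-1.9·65 = 230 → v = 15.2 m/s
t = (v − v₀)/a = (15.2 − 21.8)/-1.9 = 3.51 s

Phase 3 (accelerating): v₀ = 15.2 m/s, a = 2.1 m/s².
v² = v₀² + 2aΔx = 15.2² + 2·2.1·57 = 470 → v = 21.7 m/s
t = (v − v₀)/a = (21.7 − 15.2)/2.1 = 3.09 s

Phase 4 (decelerating): v₀ = 21.7 m/s, a = -2.9 m/s².
v = v₀ + at → t = (18 − 21.7) / -2.9 = 1.27 s
v² = v₀² + 2aΔx → Δx = (18² − 21.7²)/(2·-2.9) = 25.1 m
Distance in phase 4 = 25.1 m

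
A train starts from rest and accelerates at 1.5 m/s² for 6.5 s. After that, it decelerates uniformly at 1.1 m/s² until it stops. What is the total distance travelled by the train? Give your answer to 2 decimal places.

74.90 m

Phase 1 (accelerating): v₀ = 0 m/s, a = 1.5 m/s².
v = v₀ + at = 0 + (1.5)(6.5) = 9.75 m/s
Δx = v₀t + ½at² = 0·6.5 + 0.5·1.5·6.5² = 31.7 m

Phase 2 (decelerating): v₀ = 9.75 m/s, a = -1.1 m/s².
v = v₀ + at → t = (0 − 9.75) / -1.1 = 8.86 s
v² = v₀² + 2aΔx → Δx = (0² − 9.75²)/(2·-1.1) = 43.2 m
Total distance = 31.7 + 43.2 = 74.9 m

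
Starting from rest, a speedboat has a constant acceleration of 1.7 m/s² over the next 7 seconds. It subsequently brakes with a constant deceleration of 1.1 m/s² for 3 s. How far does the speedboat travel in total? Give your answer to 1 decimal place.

Phase 1 (accelerating): v₀ = 0 m/s, a = 1.7 m/s².
v = v₀ + at = 0 + (1.7)(7) = 11.9 m/s
Δx = v₀t + ½at² = 0·7 + 0.5·1.7·7² = 41.6 m

Phase 2 (decelerating): v₀ = 11.9 m/s, a = -1.1 m/s².
v = v₀ + at = 11.9 + (-1.1)(3) = 8.60 m/s
Δx = v₀t + ½at² = 11.9·3 + 0.5·-1.1·3² = 30.8 m
Total distance = 41.6 + 30.8 = 72.4 m

72.4 m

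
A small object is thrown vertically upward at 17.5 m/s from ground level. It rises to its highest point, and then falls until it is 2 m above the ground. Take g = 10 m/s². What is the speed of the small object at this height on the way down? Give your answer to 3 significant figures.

16.3 m/s

Phase 1 (rising): v₀ = 17.5 m/s, a = -10 m/s².
v = v₀ + at → t = (0 − 17.5) / -10 = 1.75 s
v² = v₀² + 2aΔx → Δx = (0² − 17.5²)/(2·-10) = 15.3 m

Phase 2 (falling): v₀ = 0 m/s, a = -10 m/s².
Falls 13.3 m from rest: t = √(2·13.3/10) = 1.63 s; v = g·t = 16.3 m/s.
Final speed = 16.3 m/s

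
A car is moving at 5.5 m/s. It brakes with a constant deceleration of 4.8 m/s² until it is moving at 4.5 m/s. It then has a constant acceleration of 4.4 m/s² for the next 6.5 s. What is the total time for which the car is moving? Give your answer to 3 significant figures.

6.71 s

Phase 1 (decelerating): v₀ = 5.50 m/s, a = -4.8 m/s².
v = v₀ + at → t = (4.5 − 5.50) / -4.8 = 0.208 s
v² = v₀² + 2aΔx → Δx = (4.5² − 5.50²)/(2·-4.8) = 1.04 m

Phase 2 (accelerating): v₀ = 4.50 m/s, a = 4.4 m/s².
v = v₀ + at = 4.50 + (4.4)(6.5) = 33.1 m/s
Δx = v₀t + ½at² = 4.50·6.5 + 0.5·4.4·6.5² = 122 m
Total time = 0.208 + 6.50 = 6.71 s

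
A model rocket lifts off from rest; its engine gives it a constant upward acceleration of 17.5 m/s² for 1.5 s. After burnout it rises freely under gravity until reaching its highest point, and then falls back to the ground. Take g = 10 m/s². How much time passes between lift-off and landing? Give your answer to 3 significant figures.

Phase 1 (powered ascent): v₀ = 0 m/s, a = 17.5 m/s².
v = v₀ + at = 0 + (17.5)(1.5) = 26.2 m/s
Δx = v₀t + ½at² = 0·1.5 + 0.5·17.5·1.5² = 19.7 m

Phase 2 (coasting upward): v₀ = 26.2 m/s, a = -10 m/s².
v = v₀ + at → t = (0 − 26.2) / -10 = 2.62 s
v² = v₀² + 2aΔx → Δx = (0² − 26.2²)/(2·-10) = 34.5 m

Phase 3 (free fall): v₀ = 0 m/s, a = -10 m/s².
Falls 54.1 m from rest: t = √(2·54.1/10) = 3.29 s; v = g·t = 32.9 m/s.
Total time = 1.50 + 2.62 + 3.29 = 7.42 s

7.42 s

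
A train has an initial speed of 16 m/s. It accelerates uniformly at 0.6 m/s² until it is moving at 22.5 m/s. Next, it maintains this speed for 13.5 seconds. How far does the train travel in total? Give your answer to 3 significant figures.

512 m

Phase 1 (accelerating): v₀ = 16.0 m/s, a = 0.6 m/s².
v = v₀ + at → t = (22.5 − 16.0) / 0.6 = 10.8 s
v² = v₀² + 2aΔx → Δx = (22.5² − 16.0²)/(2·0.6) = 209 m

Phase 2 (constant speed): v₀ = 22.5 m/s, a = 0 m/s².
v = v₀ + at = 22.5 + (0)(13.5) = 22.5 m/s
Δx = v₀t + ½at² = 22.5·13.5 + 0.5·0·13.5² = 304 m
Total distance = 209 + 304 = 512 m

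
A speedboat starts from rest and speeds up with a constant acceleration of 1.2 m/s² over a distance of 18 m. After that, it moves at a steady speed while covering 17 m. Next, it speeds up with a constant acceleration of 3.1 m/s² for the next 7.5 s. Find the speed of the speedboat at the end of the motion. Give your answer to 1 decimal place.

29.8 m/s

Phase 1 (accelerating): v₀ = 0 m/s, a = 1.2 m/s².
v² = v₀² + 2aΔx = 0² + 2·1.2·18 = 43.2 → v = 6.57 m/s
t = (v − v₀)/a = (6.57 − 0)/1.2 = 5.48 s

Phase 2 (constant speed): v₀ = 6.57 m/s, a = 0 m/s².
Constant speed: t = d/v = 17/6.57 = 2.59 s

Phase 3 (accelerating): v₀ = 6.57 m/s, a = 3.1 m/s².
v = v₀ + at = 6.57 + (3.1)(7.5) = 29.8 m/s
Δx = v₀t + ½at² = 6.57·7.5 + 0.5·3.1·7.5² = 136 m
Final speed = 29.8 m/s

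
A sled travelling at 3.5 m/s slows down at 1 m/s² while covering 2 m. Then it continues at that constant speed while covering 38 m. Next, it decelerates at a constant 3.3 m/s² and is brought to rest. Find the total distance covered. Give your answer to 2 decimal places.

41.25 m

Phase 1 (decelerating): v₀ = 3.50 m/s, a = -1 m/s².
v² = v₀² + 2aΔx = 3.50² + 2·-1·2 = 8.25 → v = 2.87 m/s
t = (v − v₀)/a = (2.87 − 3.50)/-1 = 0.628 s

Phase 2 (constant speed): v₀ = 2.87 m/s, a = 0 m/s².
Constant speed: t = d/v = 38/2.87 = 13.2 s

Phase 3 (decelerating): v₀ = 2.87 m/s, a = -3.3 m/s².
v = v₀ + at → t = (0 − 2.87) / -3.3 = 0.870 s
v² = v₀² + 2aΔx → Δx = (0² − 2.87²)/(2·-3.3) = 1.25 m
Total distance = 2.00 + 38.0 + 1.25 = 41.2 m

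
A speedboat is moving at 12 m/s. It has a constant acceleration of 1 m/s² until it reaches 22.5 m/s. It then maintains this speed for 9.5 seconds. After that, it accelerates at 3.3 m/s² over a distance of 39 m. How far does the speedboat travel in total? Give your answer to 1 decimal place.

Phase 1 (accelerating): v₀ = 12.0 m/s, a = 1 m/s².
v = v₀ + at → t = (22.5 − 12.0) / 1 = 10.5 s
v² = v₀² + 2aΔx → Δx = (22.5² − 12.0²)/(2·1) = 181 m

Phase 2 (constant speed): v₀ = 22.5 m/s, a = 0 m/s².
v = v₀ + at = 22.5 + (0)(9.5) = 22.5 m/s
Δx = v₀t + ½at² = 22.5·9.5 + 0.5·0·9.5² = 214 m

Phase 3 (accelerating): v₀ = 22.5 m/s, a = 3.3 m/s².
v² = v₀² + 2aΔx = 22.5² + 2·3.3·39 = 764 → v = 27.6 m/s
t = (v − v₀)/a = (27.6 − 22.5)/3.3 = 1.56 s
Total distance = 181 + 214 + 39.0 = 434 m

433.9 m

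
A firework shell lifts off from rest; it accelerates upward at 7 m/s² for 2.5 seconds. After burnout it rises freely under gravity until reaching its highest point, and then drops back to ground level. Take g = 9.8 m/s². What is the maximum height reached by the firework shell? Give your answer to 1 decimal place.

Phase 1 (powered ascent): v₀ = 0 m/s, a = 7 m/s².
v = v₀ + at = 0 + (7)(2.5) = 17.5 m/s
Δx = v₀t + ½at² = 0·2.5 + 0.5·7·2.5² = 21.9 m

Phase 2 (coasting upward): v₀ = 17.5 m/s, a = -9.8 m/s².
v = v₀ + at → t = (0 − 17.5) / -9.8 = 1.79 s
v² = v₀² + 2aΔx → Δx = (0² − 17.5²)/(2·-9.8) = 15.6 m
Maximum height = 21.9 + 15.6 = 37.5 m

37.5 m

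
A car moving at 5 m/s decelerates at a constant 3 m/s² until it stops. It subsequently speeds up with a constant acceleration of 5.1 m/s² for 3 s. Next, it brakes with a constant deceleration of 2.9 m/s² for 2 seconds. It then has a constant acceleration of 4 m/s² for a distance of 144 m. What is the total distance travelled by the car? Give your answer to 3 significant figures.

Phase 1 (decelerating): v₀ = 5.00 m/s, a = -3 m/s².
v = v₀ + at → t = (0 − 5.00) / -3 = 1.67 s
v² = v₀² + 2aΔx → Δx = (0² − 5.00²)/(2·-3) = 4.17 m

Phase 2 (accelerating): v₀ = 0 m/s, a = 5.1 m/s².
v = v₀ + at = 0 + (5.1)(3) = 15.3 m/s
Δx = v₀t + ½at² = 0·3 + 0.5·5.1·3² = 22.9 m

Phase 3 (decelerating): v₀ = 15.3 m/s, a = -2.9 m/s².
v = v₀ + at = 15.3 + (-2.9)(2) = 9.50 m/s
Δx = v₀t + ½at² = 15.3·2 + 0.5·-2.9·2² = 24.8 m

Phase 4 (accelerating): v₀ = 9.50 m/s, a = 4 m/s².
v² = v₀² + 2aΔx = 9.50² + 2·4·144 = 1240 → v = 35.2 m/s
t = (v − v₀)/a = (35.2 − 9.50)/4 = 6.44 s
Total distance = 4.17 + 22.9 + 24.8 + 144 = 196 m

196 m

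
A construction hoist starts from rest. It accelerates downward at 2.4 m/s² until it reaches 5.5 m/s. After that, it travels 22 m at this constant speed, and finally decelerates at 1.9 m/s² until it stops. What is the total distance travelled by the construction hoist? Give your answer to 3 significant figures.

36.3 m

Phase 1 (accelerating): v₀ = 0 m/s, a = 2.4 m/s².
v = v₀ + at → t = (5.5 − 0) / 2.4 = 2.29 s
v² = v₀² + 2aΔx → Δx = (5.5² − 0²)/(2·2.4) = 6.30 m

Phase 2 (constant speed): v₀ = 5.50 m/s, a = 0 m/s².
Constant speed: t = d/v = 22/5.50 = 4.00 s

Phase 3 (decelerating): v₀ = 5.50 m/s, a = -1.9 m/s².
v = v₀ + at → t = (0 − 5.50) / -1.9 = 2.89 s
v² = v₀² + 2aΔx → Δx = (0² − 5.50²)/(2·-1.9) = 7.96 m
Total distance = 6.30 + 22.0 + 7.96 = 36.3 m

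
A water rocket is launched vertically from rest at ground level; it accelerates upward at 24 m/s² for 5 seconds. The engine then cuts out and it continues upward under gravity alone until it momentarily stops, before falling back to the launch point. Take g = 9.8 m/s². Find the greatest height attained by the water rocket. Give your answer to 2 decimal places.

Phase 1 (powered ascent): v₀ = 0 m/s, a = 24 m/s².
v = v₀ + at = 0 + (24)(5) = 120 m/s
Δx = v₀t + ½at² = 0·5 + 0.5·24·5² = 300 m

Phase 2 (coasting upward): v₀ = 120 m/s, a = -9.8 m/s².
v = v₀ + at → t = (0 − 120) / -9.8 = 12.2 s
v² = v₀² + 2aΔx → Δx = (0² − 120²)/(2·-9.8) = 735 m
Maximum height = 300 + 735 = 1030 m

1034.69 m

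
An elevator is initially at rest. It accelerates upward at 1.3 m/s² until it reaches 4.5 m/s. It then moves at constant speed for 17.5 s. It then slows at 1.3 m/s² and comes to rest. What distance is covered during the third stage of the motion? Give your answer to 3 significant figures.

Phase 1 (accelerating): v₀ = 0 m/s, a = 1.3 m/s².
v = v₀ + at → t = (4.5 − 0) / 1.3 = 3.46 s
v² = v₀² + 2aΔx → Δx = (4.5² − 0²)/(2·1.3) = 7.79 m

Phase 2 (constant speed): v₀ = 4.50 m/s, a = 0 m/s².
v = v₀ + at = 4.50 + (0)(17.5) = 4.50 m/s
Δx = v₀t + ½at² = 4.50·17.5 + 0.5·0·17.5² = 78.8 m

Phase 3 (decelerating): v₀ = 4.50 m/s, a = -1.3 m/s².
v = v₀ + at → t = (0 − 4.50) / -1.3 = 3.46 s
v² = v₀² + 2aΔx → Δx = (0² − 4.50²)/(2·-1.3) = 7.79 m
Distance in phase 3 = 7.79 m

7.79 m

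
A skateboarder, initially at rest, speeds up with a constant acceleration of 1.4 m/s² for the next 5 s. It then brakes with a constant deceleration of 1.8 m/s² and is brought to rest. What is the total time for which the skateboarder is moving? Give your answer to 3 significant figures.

8.89 s

Phase 1 (accelerating): v₀ = 0 m/s, a = 1.4 m/s².
v = v₀ + at = 0 + (1.4)(5) = 7.00 m/s
Δx = v₀t + ½at² = 0·5 + 0.5·1.4·5² = 17.5 m

Phase 2 (decelerating): v₀ = 7.00 m/s, a = -1.8 m/s².
v = v₀ + at → t = (0 − 7.00) / -1.8 = 3.89 s
v² = v₀² + 2aΔx → Δx = (0² − 7.00²)/(2·-1.8) = 13.6 m
Total time = 5.00 + 3.89 = 8.89 s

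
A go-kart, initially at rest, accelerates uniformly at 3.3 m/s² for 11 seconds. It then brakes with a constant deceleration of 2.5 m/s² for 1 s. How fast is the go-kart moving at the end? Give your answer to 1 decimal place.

Phase 1 (accelerating): v₀ = 0 m/s, a = 3.3 m/s².
v = v₀ + at = 0 + (3.3)(11) = 36.3 m/s
Δx = v₀t + ½at² = 0·11 + 0.5·3.3·11² = 200 m

Phase 2 (decelerating): v₀ = 36.3 m/s, a = -2.5 m/s².
v = v₀ + at = 36.3 + (-2.5)(1) = 33.8 m/s
Δx = v₀t + ½at² = 36.3·1 + 0.5·-2.5·1² = 35.0 m
Final speed = 33.8 m/s

33.8 m/s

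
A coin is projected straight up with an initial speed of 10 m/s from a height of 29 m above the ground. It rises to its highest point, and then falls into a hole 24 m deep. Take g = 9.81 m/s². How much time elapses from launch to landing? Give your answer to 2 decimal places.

Phase 1 (rising): v₀ = 10.0 m/s, a = -9.81 m/s².
v = v₀ + at → t = (0 − 10.0) / -9.81 = 1.02 s
v² = v₀² + 2aΔx → Δx = (0² − 10.0²)/(2·-9.81) = 5.10 m

Phase 2 (falling): v₀ = 0 m/s, a = -9.81 m/s².
Falls 58.1 m from rest: t = √(2·58.1/9.81) = 3.44 s; v = g·t = 33.8 m/s.
Total time = 1.02 + 3.44 = 4.46 s

4.46 s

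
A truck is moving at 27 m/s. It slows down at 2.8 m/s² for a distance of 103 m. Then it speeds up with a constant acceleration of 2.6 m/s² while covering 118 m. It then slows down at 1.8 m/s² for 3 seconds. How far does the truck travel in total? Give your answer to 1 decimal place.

295.9 m

Phase 1 (decelerating): v₀ = 27.0 m/s, a = -2.8 m/s².
v² = v₀² + 2aΔx = 27.0² + 2·-2.8·103 = 152 → v = 12.3 m/s
t = (v − v₀)/a = (12.3 − 27.0)/-2.8 = 5.24 s

Phase 2 (accelerating): v₀ = 12.3 m/s, a = 2.6 m/s².
v² = v₀² + 2aΔx = 12.3² + 2·2.6·118 = 766 → v = 27.7 m/s
t = (v − v₀)/a = (27.7 − 12.3)/2.6 = 5.90 s

Phase 3 (decelerating): v₀ = 27.7 m/s, a = -1.8 m/s².
v = v₀ + at = 27.7 + (-1.8)(3) = 22.3 m/s
Δx = v₀t + ½at² = 27.7·3 + 0.5·-1.8·3² = 74.9 m
Total distance = 103 + 118 + 74.9 = 296 m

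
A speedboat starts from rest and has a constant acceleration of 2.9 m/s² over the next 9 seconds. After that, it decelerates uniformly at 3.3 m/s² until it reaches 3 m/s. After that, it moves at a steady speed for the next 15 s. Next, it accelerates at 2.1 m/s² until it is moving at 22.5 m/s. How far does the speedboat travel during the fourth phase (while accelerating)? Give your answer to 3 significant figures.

118 m

Phase 1 (accelerating): v₀ = 0 m/s, a = 2.9 m/s².
v = v₀ + at = 0 + (2.9)(9) = 26.1 m/s
Δx = v₀t + ½at² = 0·9 + 0.5·2.9·9² = 117 m

Phase 2 (decelerating): v₀ = 26.1 m/s, a = -3.3 m/s².
v = v₀ + at → t = (3 − 26.1) / -3.3 = 7.00 s
v² = v₀² + 2aΔx → Δx = (3² − 26.1²)/(2·-3.3) = 102 m

Phase 3 (constant speed): v₀ = 3.00 m/s, a = 0 m/s².
v = v₀ + at = 3.00 + (0)(15) = 3.00 m/s
Δx = v₀t + ½at² = 3.00·15 + 0.5·0·15² = 45.0 m

Phase 4 (accelerating): v₀ = 3.00 m/s, a = 2.1 m/s².
v = v₀ + at → t = (22.5 − 3.00) / 2.1 = 9.29 s
v² = v₀² + 2aΔx → Δx = (22.5² − 3.00²)/(2·2.1) = 118 m
Distance in phase 4 = 118 m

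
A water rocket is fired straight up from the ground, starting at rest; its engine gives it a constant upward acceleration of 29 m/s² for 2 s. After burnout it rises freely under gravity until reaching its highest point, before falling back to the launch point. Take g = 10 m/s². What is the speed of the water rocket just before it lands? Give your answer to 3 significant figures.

Phase 1 (powered ascent): v₀ = 0 m/s, a = 29 m/s².
v = v₀ + at = 0 + (29)(2) = 58.0 m/s
Δx = v₀t + ½at² = 0·2 + 0.5·29·2² = 58.0 m

Phase 2 (coasting upward): v₀ = 58.0 m/s, a = -10 m/s².
v = v₀ + at → t = (0 − 58.0) / -10 = 5.80 s
v² = v₀² + 2aΔx → Δx = (0² − 58.0²)/(2·-10) = 168 m

Phase 3 (free fall): v₀ = 0 m/s, a = -10 m/s².
Falls 226 m from rest: t = √(2·226/10) = 6.73 s; v = g·t = 67.3 m/s.
Impact speed = 67.3 m/s

67.3 m/s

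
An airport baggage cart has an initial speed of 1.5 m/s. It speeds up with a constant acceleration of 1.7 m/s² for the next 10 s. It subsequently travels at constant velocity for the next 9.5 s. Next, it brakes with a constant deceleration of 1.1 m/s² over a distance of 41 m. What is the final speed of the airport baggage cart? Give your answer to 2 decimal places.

Phase 1 (accelerating): v₀ = 1.50 m/s, a = 1.7 m/s².
v = v₀ + at = 1.50 + (1.7)(10) = 18.5 m/s
Δx = v₀t + ½at² = 1.50·10 + 0.5·1.7·10² = 100 m

Phase 2 (constant speed): v₀ = 18.5 m/s, a = 0 m/s².
v = v₀ + at = 18.5 + (0)(9.5) = 18.5 m/s
Δx = v₀t + ½at² = 18.5·9.5 + 0.5·0·9.5² = 176 m

Phase 3 (decelerating): v₀ = 18.5 m/s, a = -1.1 m/s².
v² = v₀² + 2aΔx = 18.5² + 2·-1.1·41 = 252 → v = 15.9 m/s
t = (v − v₀)/a = (15.9 − 18.5)/-1.1 = 2.39 s
Final speed = 15.9 m/s

15.88 m/s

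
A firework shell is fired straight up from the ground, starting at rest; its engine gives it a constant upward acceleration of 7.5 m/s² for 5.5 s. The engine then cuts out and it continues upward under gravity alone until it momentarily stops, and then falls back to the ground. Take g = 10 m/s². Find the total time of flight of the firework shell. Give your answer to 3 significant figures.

Phase 1 (powered ascent): v₀ = 0 m/s, a = 7.5 m/s².
v = v₀ + at = 0 + (7.5)(5.5) = 41.2 m/s
Δx = v₀t + ½at² = 0·5.5 + 0.5·7.5·5.5² = 113 m

Phase 2 (coasting upward): v₀ = 41.2 m/s, a = -10 m/s².
v = v₀ + at → t = (0 − 41.2) / -10 = 4.12 s
v² = v₀² + 2aΔx → Δx = (0² − 41.2²)/(2·-10) = 85.1 m

Phase 3 (free fall): v₀ = 0 m/s, a = -10 m/s².
Falls 199 m from rest: t = √(2·199/10) = 6.30 s; v = g·t = 63.0 m/s.
Total time = 5.50 + 4.12 + 6.30 = 15.9 s

15.9 s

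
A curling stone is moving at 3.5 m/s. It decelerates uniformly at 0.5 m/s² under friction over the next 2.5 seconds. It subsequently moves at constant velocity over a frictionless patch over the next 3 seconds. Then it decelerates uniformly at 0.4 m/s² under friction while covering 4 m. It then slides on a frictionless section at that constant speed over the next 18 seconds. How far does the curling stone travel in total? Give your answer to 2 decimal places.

Phase 1 (decelerating): v₀ = 3.50 m/s, a = -0.5 m/s².
v = v₀ + at = 3.50 + (-0.5)(2.5) = 2.25 m/s
Δx = v₀t + ½at² = 3.50·2.5 + 0.5·-0.5·2.5² = 7.19 m

Phase 2 (constant speed): v₀ = 2.25 m/s, a = 0 m/s².
v = v₀ + at = 2.25 + (0)(3) = 2.25 m/s
Δx = v₀t + ½at² = 2.25·3 + 0.5·0·3² = 6.75 m

Phase 3 (decelerating): v₀ = 2.25 m/s, a = -0.4 m/s².
v² = v₀² + 2aΔx = 2.25² + 2·-0.4·4 = 1.86 → v = 1.36 m/s
t = (v − v₀)/a = (1.36 − 2.25)/-0.4 = 2.21 s

Phase 4 (constant speed): v₀ = 1.36 m/s, a = 0 m/s².
v = v₀ + at = 1.36 + (0)(18) = 1.36 m/s
Δx = v₀t + ½at² = 1.36·18 + 0.5·0·18² = 24.6 m
Total distance = 7.19 + 6.75 + 4.00 + 24.6 = 42.5 m

42.50 m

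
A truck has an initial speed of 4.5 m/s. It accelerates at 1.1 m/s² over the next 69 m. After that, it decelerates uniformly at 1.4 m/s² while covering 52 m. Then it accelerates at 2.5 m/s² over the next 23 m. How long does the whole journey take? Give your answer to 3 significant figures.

Phase 1 (accelerating): v₀ = 4.50 m/s, a = 1.1 m/s².
v² = v₀² + 2aΔx = 4.50² + 2·1.1·69 = 172 → v = 13.1 m/s
t = (v − v₀)/a = (13.1 − 4.50)/1.1 = 7.83 s

Phase 2 (decelerating): v₀ = 13.1 m/s, a = -1.4 m/s².
v² = v₀² + 2aΔx = 13.1² + 2·-1.4·52 = 26.5 → v = 5.14 m/s
t = (v − v₀)/a = (5.14 − 13.1)/-1.4 = 5.70 s

Phase 3 (accelerating): v₀ = 5.14 m/s, a = 2.5 m/s².
v² = v₀² + 2aΔx = 5.14² + 2·2.5·23 = 141 → v = 11.9 m/s
t = (v − v₀)/a = (11.9 − 5.14)/2.5 = 2.70 s
Total time = 7.83 + 5.70 + 2.70 = 16.2 s

16.2 s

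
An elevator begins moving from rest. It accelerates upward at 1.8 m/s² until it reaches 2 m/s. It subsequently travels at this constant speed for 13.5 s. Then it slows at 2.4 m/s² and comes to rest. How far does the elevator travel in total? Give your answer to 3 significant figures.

Phase 1 (accelerating): v₀ = 0 m/s, a = 1.8 m/s².
v = v₀ + at → t = (2 − 0) / 1.8 = 1.11 s
v² = v₀² + 2aΔx → Δx = (2² − 0²)/(2·1.8) = 1.11 m

Phase 2 (constant speed): v₀ = 2.00 m/s, a = 0 m/s².
v = v₀ + at = 2.00 + (0)(13.5) = 2.00 m/s
Δx = v₀t + ½at² = 2.00·13.5 + 0.5·0·13.5² = 27.0 m

Phase 3 (decelerating): v₀ = 2.00 m/s, a = -2.4 m/s².
v = v₀ + at → t = (0 − 2.00) / -2.4 = 0.833 s
v² = v₀² + 2aΔx → Δx = (0² − 2.00²)/(2·-2.4) = 0.833 m
Total distance = 1.11 + 27.0 + 0.833 = 28.9 m

28.9 m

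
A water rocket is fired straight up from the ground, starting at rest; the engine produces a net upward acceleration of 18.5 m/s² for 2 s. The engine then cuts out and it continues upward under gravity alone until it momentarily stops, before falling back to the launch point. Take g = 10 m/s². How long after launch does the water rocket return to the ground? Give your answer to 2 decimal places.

10.29 s

Phase 1 (powered ascent): v₀ = 0 m/s, a = 18.5 m/s².
v = v₀ + at = 0 + (18.5)(2) = 37.0 m/s
Δx = v₀t + ½at² = 0·2 + 0.5·18.5·2² = 37.0 m

Phase 2 (coasting upward): v₀ = 37.0 m/s, a = -10 m/s².
v = v₀ + at → t = (0 − 37.0) / -10 = 3.70 s
v² = v₀² + 2aΔx → Δx = (0² − 37.0²)/(2·-10) = 68.5 m

Phase 3 (free fall): v₀ = 0 m/s, a = -10 m/s².
Falls 105 m from rest: t = √(2·105/10) = 4.59 s; v = g·t = 45.9 m/s.
Total time = 2.00 + 3.70 + 4.59 = 10.3 s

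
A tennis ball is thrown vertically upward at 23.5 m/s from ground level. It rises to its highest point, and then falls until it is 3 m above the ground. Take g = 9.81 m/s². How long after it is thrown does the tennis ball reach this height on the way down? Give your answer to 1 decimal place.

Phase 1 (rising): v₀ = 23.5 m/s, a = -9.81 m/s².
v = v₀ + at → t = (0 − 23.5) / -9.81 = 2.40 s
v² = v₀² + 2aΔx → Δx = (0² − 23.5²)/(2·-9.81) = 28.1 m

Phase 2 (falling): v₀ = 0 m/s, a = -9.81 m/s².
Falls 25.1 m from rest: t = √(2·25.1/9.81) = 2.26 s; v = g·t = 22.2 m/s.
Total time = 2.40 + 2.26 = 4.66 s

4.7 s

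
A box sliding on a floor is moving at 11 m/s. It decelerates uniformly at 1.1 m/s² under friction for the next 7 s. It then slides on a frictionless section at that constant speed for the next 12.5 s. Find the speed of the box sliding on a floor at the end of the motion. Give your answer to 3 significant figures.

Phase 1 (decelerating): v₀ = 11.0 m/s, a = -1.1 m/s².
v = v₀ + at = 11.0 + (-1.1)(7) = 3.30 m/s
Δx = v₀t + ½at² = 11.0·7 + 0.5·-1.1·7² = 50.0 m

Phase 2 (constant speed): v₀ = 3.30 m/s, a = 0 m/s².
v = v₀ + at = 3.30 + (0)(12.5) = 3.30 m/s
Δx = v₀t + ½at² = 3.30·12.5 + 0.5·0·12.5² = 41.2 m
Final speed = 3.30 m/s

3.30 m/s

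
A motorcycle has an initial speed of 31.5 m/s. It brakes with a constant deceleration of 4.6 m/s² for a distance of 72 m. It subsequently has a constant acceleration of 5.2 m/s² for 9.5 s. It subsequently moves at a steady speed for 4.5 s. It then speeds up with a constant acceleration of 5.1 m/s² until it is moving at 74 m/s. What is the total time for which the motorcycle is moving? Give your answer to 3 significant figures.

18.2 s

Phase 1 (decelerating): v₀ = 31.5 m/s, a = -4.6 m/s².
v² = v₀² + 2aΔx = 31.5² + 2·-4.6·72 = 330 → v = 18.2 m/s
t = (v − v₀)/a = (18.2 − 31.5)/-4.6 = 2.90 s

Phase 2 (accelerating): v₀ = 18.2 m/s, a = 5.2 m/s².
v = v₀ + at = 18.2 + (5.2)(9.5) = 67.6 m/s
Δx = v₀t + ½at² = 18.2·9.5 + 0.5·5.2·9.5² = 407 m

Phase 3 (constant speed): v₀ = 67.6 m/s, a = 0 m/s².
v = v₀ + at = 67.6 + (0)(4.5) = 67.6 m/s
Δx = v₀t + ½at² = 67.6·4.5 + 0.5·0·4.5² = 304 m

Phase 4 (accelerating): v₀ = 67.6 m/s, a = 5.1 m/s².
v = v₀ + at → t = (74 − 67.6) / 5.1 = 1.26 s
v² = v₀² + 2aΔx → Δx = (74² − 67.6²)/(2·5.1) = 89.4 m
Total time = 2.90 + 9.50 + 4.50 + 1.26 = 18.2 s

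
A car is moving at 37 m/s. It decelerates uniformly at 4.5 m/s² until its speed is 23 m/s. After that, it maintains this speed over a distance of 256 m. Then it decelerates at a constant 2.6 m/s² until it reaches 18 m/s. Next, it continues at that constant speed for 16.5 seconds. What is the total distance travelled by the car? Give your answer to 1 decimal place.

685.8 m

Phase 1 (decelerating): v₀ = 37.0 m/s, a = -4.5 m/s².
v = v₀ + at → t = (23 − 37.0) / -4.5 = 3.11 s
v² = v₀² + 2aΔx → Δx = (23² − 37.0²)/(2·-4.5) = 93.3 m

Phase 2 (constant speed): v₀ = 23.0 m/s, a = 0 m/s².
Constant speed: t = d/v = 256/23.0 = 11.1 s

Phase 3 (decelerating): v₀ = 23.0 m/s, a = -2.6 m/s².
v = v₀ + at → t = (18 − 23.0) / -2.6 = 1.92 s
v² = v₀² + 2aΔx → Δx = (18² − 23.0²)/(2·-2.6) = 39.4 m

Phase 4 (constant speed): v₀ = 18.0 m/s, a = 0 m/s².
v = v₀ + at = 18.0 + (0)(16.5) = 18.0 m/s
Δx = v₀t + ½at² = 18.0·16.5 + 0.5·0·16.5² = 297 m
Total distance = 93.3 + 256 + 39.4 + 297 = 686 m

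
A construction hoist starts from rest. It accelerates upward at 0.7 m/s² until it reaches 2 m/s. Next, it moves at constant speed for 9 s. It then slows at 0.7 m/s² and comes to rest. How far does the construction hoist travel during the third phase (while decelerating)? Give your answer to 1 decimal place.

Phase 1 (accelerating): v₀ = 0 m/s, a = 0.7 m/s².
v = v₀ + at → t = (2 − 0) / 0.7 = 2.86 s
v² = v₀² + 2aΔx → Δx = (2² − 0²)/(2·0.7) = 2.86 m

Phase 2 (constant speed): v₀ = 2.00 m/s, a = 0 m/s².
v = v₀ + at = 2.00 + (0)(9) = 2.00 m/s
Δx = v₀t + ½at² = 2.00·9 + 0.5·0·9² = 18.0 m

Phase 3 (decelerating): v₀ = 2.00 m/s, a = -0.7 m/s².
v = v₀ + at → t = (0 − 2.00) / -0.7 = 2.86 s
v² = v₀² + 2aΔx → Δx = (0² − 2.00²)/(2·-0.7) = 2.86 m
Distance in phase 3 = 2.86 m

2.9 m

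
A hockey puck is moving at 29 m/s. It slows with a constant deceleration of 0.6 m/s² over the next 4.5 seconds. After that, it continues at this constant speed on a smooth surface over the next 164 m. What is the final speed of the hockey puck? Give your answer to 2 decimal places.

26.30 m/s

Phase 1 (decelerating): v₀ = 29.0 m/s, a = -0.6 m/s².
v = v₀ + at = 29.0 + (-0.6)(4.5) = 26.3 m/s
Δx = v₀t + ½at² = 29.0·4.5 + 0.5·-0.6·4.5² = 124 m

Phase 2 (constant speed): v₀ = 26.3 m/s, a = 0 m/s².
Constant speed: t = d/v = 164/26.3 = 6.24 s
Final speed = 26.3 m/s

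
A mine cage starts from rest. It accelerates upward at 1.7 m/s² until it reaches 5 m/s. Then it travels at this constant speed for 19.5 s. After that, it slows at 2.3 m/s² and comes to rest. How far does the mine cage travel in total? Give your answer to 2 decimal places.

Phase 1 (accelerating): v₀ = 0 m/s, a = 1.7 m/s².
v = v₀ + at → t = (5 − 0) / 1.7 = 2.94 s
v² = v₀² + 2aΔx → Δx = (5² − 0²)/(2·1.7) = 7.35 m

Phase 2 (constant speed): v₀ = 5.00 m/s, a = 0 m/s².
v = v₀ + at = 5.00 + (0)(19.5) = 5.00 m/s
Δx = v₀t + ½at² = 5.00·19.5 + 0.5·0·19.5² = 97.5 m

Phase 3 (decelerating): v₀ = 5.00 m/s, a = -2.3 m/s².
v = v₀ + at → t = (0 − 5.00) / -2.3 = 2.17 s
v² = v₀² + 2aΔx → Δx = (0² − 5.00²)/(2·-2.3) = 5.43 m
Total distance = 7.35 + 97.5 + 5.43 = 110 m

110.29 m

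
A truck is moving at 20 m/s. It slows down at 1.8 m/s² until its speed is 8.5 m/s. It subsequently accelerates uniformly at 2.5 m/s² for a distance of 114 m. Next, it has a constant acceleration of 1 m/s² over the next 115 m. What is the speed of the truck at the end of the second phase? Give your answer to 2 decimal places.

25.34 m/s

Phase 1 (decelerating): v₀ = 20.0 m/s, a = -1.8 m/s².
v = v₀ + at → t = (8.5 − 20.0) / -1.8 = 6.39 s
v² = v₀² + 2aΔx → Δx = (8.5² − 20.0²)/(2·-1.8) = 91.0 m

Phase 2 (accelerating): v₀ = 8.50 m/s, a = 2.5 m/s².
v² = v₀² + 2aΔx = 8.50² + 2·2.5·114 = 642 → v = 25.3 m/s
t = (v − v₀)/a = (25.3 − 8.50)/2.5 = 6.74 s
Speed at end of phase 2 = 25.3 m/s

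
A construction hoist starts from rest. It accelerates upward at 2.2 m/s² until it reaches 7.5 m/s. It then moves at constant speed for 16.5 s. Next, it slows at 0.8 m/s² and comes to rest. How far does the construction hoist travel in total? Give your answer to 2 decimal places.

Phase 1 (accelerating): v₀ = 0 m/s, a = 2.2 m/s².
v = v₀ + at → t = (7.5 − 0) / 2.2 = 3.41 s
v² = v₀² + 2aΔx → Δx = (7.5² − 0²)/(2·2.2) = 12.8 m

Phase 2 (constant speed): v₀ = 7.50 m/s, a = 0 m/s².
v = v₀ + at = 7.50 + (0)(16.5) = 7.50 m/s
Δx = v₀t + ½at² = 7.50·16.5 + 0.5·0·16.5² = 124 m

Phase 3 (decelerating): v₀ = 7.50 m/s, a = -0.8 m/s².
v = v₀ + at → t = (0 − 7.50) / -0.8 = 9.38 s
v² = v₀² + 2aΔx → Δx = (0² − 7.50²)/(2·-0.8) = 35.2 m
Total distance = 12.8 + 124 + 35.2 = 172 m

171.69 m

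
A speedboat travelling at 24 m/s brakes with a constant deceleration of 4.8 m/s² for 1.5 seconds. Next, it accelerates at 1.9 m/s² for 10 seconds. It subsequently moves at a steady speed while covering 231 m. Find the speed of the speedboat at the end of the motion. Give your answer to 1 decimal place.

35.8 m/s

Phase 1 (decelerating): v₀ = 24.0 m/s, a = -4.8 m/s².
v = v₀ + at = 24.0 + (-4.8)(1.5) = 16.8 m/s
Δx = v₀t + ½at² = 24.0·1.5 + 0.5·-4.8·1.5² = 30.6 m

Phase 2 (accelerating): v₀ = 16.8 m/s, a = 1.9 m/s².
v = v₀ + at = 16.8 + (1.9)(10) = 35.8 m/s
Δx = v₀t + ½at² = 16.8·10 + 0.5·1.9·10² = 263 m

Phase 3 (constant speed): v₀ = 35.8 m/s, a = 0 m/s².
Constant speed: t = d/v = 231/35.8 = 6.45 s
Final speed = 35.8 m/s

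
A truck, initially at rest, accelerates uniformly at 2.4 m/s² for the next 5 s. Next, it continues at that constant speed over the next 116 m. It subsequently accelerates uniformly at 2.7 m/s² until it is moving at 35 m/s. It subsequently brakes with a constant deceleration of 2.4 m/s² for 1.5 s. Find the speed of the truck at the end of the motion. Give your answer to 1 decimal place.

31.4 m/s

Phase 1 (accelerating): v₀ = 0 m/s, a = 2.4 m/s².
v = v₀ + at = 0 + (2.4)(5) = 12.0 m/s
Δx = v₀t + ½at² = 0·5 + 0.5·2.4·5² = 30.0 m

Phase 2 (constant speed): v₀ = 12.0 m/s, a = 0 m/s².
Constant speed: t = d/v = 116/12.0 = 9.67 s

Phase 3 (accelerating): v₀ = 12.0 m/s, a = 2.7 m/s².
v = v₀ + at → t = (35 − 12.0) / 2.7 = 8.52 s
v² = v₀² + 2aΔx → Δx = (35² − 12.0²)/(2·2.7) = 200 m

Phase 4 (decelerating): v₀ = 35.0 m/s, a = -2.4 m/s².
v = v₀ + at = 35.0 + (-2.4)(1.5) = 31.4 m/s
Δx = v₀t + ½at² = 35.0·1.5 + 0.5·-2.4·1.5² = 49.8 m
Final speed = 31.4 m/s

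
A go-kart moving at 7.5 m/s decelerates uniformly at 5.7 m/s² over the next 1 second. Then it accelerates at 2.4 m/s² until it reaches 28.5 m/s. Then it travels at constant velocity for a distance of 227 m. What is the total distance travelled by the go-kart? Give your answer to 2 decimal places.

400.19 m

Phase 1 (decelerating): v₀ = 7.50 m/s, a = -5.7 m/s².
v = v₀ + at = 7.50 + (-5.7)(1) = 1.80 m/s
Δx = v₀t + ½at² = 7.50·1 + 0.5·-5.7·1² = 4.65 m

Phase 2 (accelerating): v₀ = 1.80 m/s, a = 2.4 m/s².
v = v₀ + at → t = (28.5 − 1.80) / 2.4 = 11.1 s
v² = v₀² + 2aΔx → Δx = (28.5² − 1.80²)/(2·2.4) = 169 m

Phase 3 (constant speed): v₀ = 28.5 m/s, a = 0 m/s².
Constant speed: t = d/v = 227/28.5 = 7.96 s
Total distance = 4.65 + 169 + 227 = 400 m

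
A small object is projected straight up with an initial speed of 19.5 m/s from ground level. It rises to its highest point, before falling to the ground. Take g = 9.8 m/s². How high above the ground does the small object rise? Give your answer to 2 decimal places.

Phase 1 (rising): v₀ = 19.5 m/s, a = -9.8 m/s².
v = v₀ + at → t = (0 − 19.5) / -9.8 = 1.99 s
v² = v₀² + 2aΔx → Δx = (0² − 19.5²)/(2·-9.8) = 19.4 m
Maximum height = 19.4 m

19.40 m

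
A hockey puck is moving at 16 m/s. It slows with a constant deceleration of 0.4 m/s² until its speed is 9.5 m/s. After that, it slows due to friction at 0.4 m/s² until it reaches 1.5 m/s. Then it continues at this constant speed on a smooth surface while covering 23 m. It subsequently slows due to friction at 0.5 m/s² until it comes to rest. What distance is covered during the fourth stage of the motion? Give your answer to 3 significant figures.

2.25 m

Phase 1 (decelerating): v₀ = 16.0 m/s, a = -0.4 m/s².
v = v₀ + at → t = (9.5 − 16.0) / -0.4 = 16.2 s
v² = v₀² + 2aΔx → Δx = (9.5² − 16.0²)/(2·-0.4) = 207 m

Phase 2 (decelerating): v₀ = 9.50 m/s, a = -0.4 m/s².
v = v₀ + at → t = (1.5 − 9.50) / -0.4 = 20.0 s
v² = v₀² + 2aΔx → Δx = (1.5² − 9.50²)/(2·-0.4) = 110 m

Phase 3 (constant speed): v₀ = 1.50 m/s, a = 0 m/s².
Constant speed: t = d/v = 23/1.50 = 15.3 s

Phase 4 (decelerating): v₀ = 1.50 m/s, a = -0.5 m/s².
v = v₀ + at → t = (0 − 1.50) / -0.5 = 3.00 s
v² = v₀² + 2aΔx → Δx = (0² − 1.50²)/(2·-0.5) = 2.25 m
Distance in phase 4 = 2.25 m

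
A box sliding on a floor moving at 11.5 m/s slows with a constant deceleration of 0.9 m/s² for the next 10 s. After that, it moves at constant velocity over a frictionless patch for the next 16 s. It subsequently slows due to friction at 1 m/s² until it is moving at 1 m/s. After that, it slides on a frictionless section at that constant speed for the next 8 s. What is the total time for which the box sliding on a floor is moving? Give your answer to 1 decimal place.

35.5 s

Phase 1 (decelerating): v₀ = 11.5 m/s, a = -0.9 m/s².
v = v₀ + at = 11.5 + (-0.9)(10) = 2.50 m/s
Δx = v₀t + ½at² = 11.5·10 + 0.5·-0.9·10² = 70.0 m

Phase 2 (constant speed): v₀ = 2.50 m/s, a = 0 m/s².
v = v₀ + at = 2.50 + (0)(16) = 2.50 m/s
Δx = v₀t + ½at² = 2.50·16 + 0.5·0·16² = 40.0 m

Phase 3 (decelerating): v₀ = 2.50 m/s, a = -1 m/s².
v = v₀ + at → t = (1 − 2.50) / -1 = 1.50 s
v² = v₀² + 2aΔx → Δx = (1² − 2.50²)/(2·-1) = 2.62 m

Phase 4 (constant speed): v₀ = 1.00 m/s, a = 0 m/s².
v = v₀ + at = 1.00 + (0)(8) = 1.00 m/s
Δx = v₀t + ½at² = 1.00·8 + 0.5·0·8² = 8.00 m
Total time = 10.0 + 16.0 + 1.50 + 8.00 = 35.5 s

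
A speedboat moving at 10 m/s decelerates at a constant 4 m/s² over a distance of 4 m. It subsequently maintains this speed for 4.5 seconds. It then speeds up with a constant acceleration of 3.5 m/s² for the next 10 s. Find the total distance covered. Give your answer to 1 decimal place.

Phase 1 (decelerating): v₀ = 10.0 m/s, a = -4 m/s².
v² = v₀² + 2aΔx = 10.0² + 2·-4·4 = 68.0 → v = 8.25 m/s
t = (v − v₀)/a = (8.25 − 10.0)/-4 = 0.438 s

Phase 2 (constant speed): v₀ = 8.25 m/s, a = 0 m/s².
v = v₀ + at = 8.25 + (0)(4.5) = 8.25 m/s
Δx = v₀t + ½at² = 8.25·4.5 + 0.5·0·4.5² = 37.1 m

Phase 3 (accelerating): v₀ = 8.25 m/s, a = 3.5 m/s².
v = v₀ + at = 8.25 + (3.5)(10) = 43.2 m/s
Δx = v₀t + ½at² = 8.25·10 + 0.5·3.5·10² = 257 m
Total distance = 4.00 + 37.1 + 257 = 299 m

298.6 m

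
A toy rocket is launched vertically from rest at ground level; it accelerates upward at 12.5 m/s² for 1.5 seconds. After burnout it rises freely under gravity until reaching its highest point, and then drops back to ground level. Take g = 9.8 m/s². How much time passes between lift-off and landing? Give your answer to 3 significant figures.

Phase 1 (powered ascent): v₀ = 0 m/s, a = 12.5 m/s².
v = v₀ + at = 0 + (12.5)(1.5) = 18.8 m/s
Δx = v₀t + ½at² = 0·1.5 + 0.5·12.5·1.5² = 14.1 m

Phase 2 (coasting upward): v₀ = 18.8 m/s, a = -9.8 m/s².
v = v₀ + at → t = (0 − 18.8) / -9.8 = 1.91 s
v² = v₀² + 2aΔx → Δx = (0² − 18.8²)/(2·-9.8) = 17.9 m

Phase 3 (free fall): v₀ = 0 m/s, a = -9.8 m/s².
Falls 32.0 m from rest: t = √(2·32.0/9.8) = 2.56 s; v = g·t = 25.0 m/s.
Total time = 1.50 + 1.91 + 2.56 = 5.97 s

5.97 s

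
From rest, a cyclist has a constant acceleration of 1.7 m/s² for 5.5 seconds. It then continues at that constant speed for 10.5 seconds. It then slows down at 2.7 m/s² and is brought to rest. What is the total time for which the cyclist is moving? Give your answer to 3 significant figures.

19.5 s

Phase 1 (accelerating): v₀ = 0 m/s, a = 1.7 m/s².
v = v₀ + at = 0 + (1.7)(5.5) = 9.35 m/s
Δx = v₀t + ½at² = 0·5.5 + 0.5·1.7·5.5² = 25.7 m

Phase 2 (constant speed): v₀ = 9.35 m/s, a = 0 m/s².
v = v₀ + at = 9.35 + (0)(10.5) = 9.35 m/s
Δx = v₀t + ½at² = 9.35·10.5 + 0.5·0·10.5² = 98.2 m

Phase 3 (decelerating): v₀ = 9.35 m/s, a = -2.7 m/s².
v = v₀ + at → t = (0 − 9.35) / -2.7 = 3.46 s
v² = v₀² + 2aΔx → Δx = (0² − 9.35²)/(2·-2.7) = 16.2 m
Total time = 5.50 + 10.5 + 3.46 = 19.5 s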